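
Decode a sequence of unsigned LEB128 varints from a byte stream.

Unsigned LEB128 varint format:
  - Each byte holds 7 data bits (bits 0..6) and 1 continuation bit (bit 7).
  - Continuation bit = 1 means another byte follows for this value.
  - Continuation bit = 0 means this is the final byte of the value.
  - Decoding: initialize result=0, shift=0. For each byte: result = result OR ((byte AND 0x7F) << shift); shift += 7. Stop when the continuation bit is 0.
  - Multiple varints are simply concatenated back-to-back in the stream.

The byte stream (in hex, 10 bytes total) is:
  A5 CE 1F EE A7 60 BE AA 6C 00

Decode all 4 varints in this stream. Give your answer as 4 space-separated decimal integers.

Answer: 517925 1577966 1774910 0

Derivation:
  byte[0]=0xA5 cont=1 payload=0x25=37: acc |= 37<<0 -> acc=37 shift=7
  byte[1]=0xCE cont=1 payload=0x4E=78: acc |= 78<<7 -> acc=10021 shift=14
  byte[2]=0x1F cont=0 payload=0x1F=31: acc |= 31<<14 -> acc=517925 shift=21 [end]
Varint 1: bytes[0:3] = A5 CE 1F -> value 517925 (3 byte(s))
  byte[3]=0xEE cont=1 payload=0x6E=110: acc |= 110<<0 -> acc=110 shift=7
  byte[4]=0xA7 cont=1 payload=0x27=39: acc |= 39<<7 -> acc=5102 shift=14
  byte[5]=0x60 cont=0 payload=0x60=96: acc |= 96<<14 -> acc=1577966 shift=21 [end]
Varint 2: bytes[3:6] = EE A7 60 -> value 1577966 (3 byte(s))
  byte[6]=0xBE cont=1 payload=0x3E=62: acc |= 62<<0 -> acc=62 shift=7
  byte[7]=0xAA cont=1 payload=0x2A=42: acc |= 42<<7 -> acc=5438 shift=14
  byte[8]=0x6C cont=0 payload=0x6C=108: acc |= 108<<14 -> acc=1774910 shift=21 [end]
Varint 3: bytes[6:9] = BE AA 6C -> value 1774910 (3 byte(s))
  byte[9]=0x00 cont=0 payload=0x00=0: acc |= 0<<0 -> acc=0 shift=7 [end]
Varint 4: bytes[9:10] = 00 -> value 0 (1 byte(s))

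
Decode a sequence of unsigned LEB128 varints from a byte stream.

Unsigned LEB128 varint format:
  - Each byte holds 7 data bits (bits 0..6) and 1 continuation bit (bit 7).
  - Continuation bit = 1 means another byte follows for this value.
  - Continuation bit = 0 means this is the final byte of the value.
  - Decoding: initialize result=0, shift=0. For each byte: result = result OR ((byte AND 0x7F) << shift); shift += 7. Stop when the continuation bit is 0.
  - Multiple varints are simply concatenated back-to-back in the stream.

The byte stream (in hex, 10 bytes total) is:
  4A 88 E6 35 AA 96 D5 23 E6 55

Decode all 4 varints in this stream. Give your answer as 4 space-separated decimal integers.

Answer: 74 881416 74795818 10982

Derivation:
  byte[0]=0x4A cont=0 payload=0x4A=74: acc |= 74<<0 -> acc=74 shift=7 [end]
Varint 1: bytes[0:1] = 4A -> value 74 (1 byte(s))
  byte[1]=0x88 cont=1 payload=0x08=8: acc |= 8<<0 -> acc=8 shift=7
  byte[2]=0xE6 cont=1 payload=0x66=102: acc |= 102<<7 -> acc=13064 shift=14
  byte[3]=0x35 cont=0 payload=0x35=53: acc |= 53<<14 -> acc=881416 shift=21 [end]
Varint 2: bytes[1:4] = 88 E6 35 -> value 881416 (3 byte(s))
  byte[4]=0xAA cont=1 payload=0x2A=42: acc |= 42<<0 -> acc=42 shift=7
  byte[5]=0x96 cont=1 payload=0x16=22: acc |= 22<<7 -> acc=2858 shift=14
  byte[6]=0xD5 cont=1 payload=0x55=85: acc |= 85<<14 -> acc=1395498 shift=21
  byte[7]=0x23 cont=0 payload=0x23=35: acc |= 35<<21 -> acc=74795818 shift=28 [end]
Varint 3: bytes[4:8] = AA 96 D5 23 -> value 74795818 (4 byte(s))
  byte[8]=0xE6 cont=1 payload=0x66=102: acc |= 102<<0 -> acc=102 shift=7
  byte[9]=0x55 cont=0 payload=0x55=85: acc |= 85<<7 -> acc=10982 shift=14 [end]
Varint 4: bytes[8:10] = E6 55 -> value 10982 (2 byte(s))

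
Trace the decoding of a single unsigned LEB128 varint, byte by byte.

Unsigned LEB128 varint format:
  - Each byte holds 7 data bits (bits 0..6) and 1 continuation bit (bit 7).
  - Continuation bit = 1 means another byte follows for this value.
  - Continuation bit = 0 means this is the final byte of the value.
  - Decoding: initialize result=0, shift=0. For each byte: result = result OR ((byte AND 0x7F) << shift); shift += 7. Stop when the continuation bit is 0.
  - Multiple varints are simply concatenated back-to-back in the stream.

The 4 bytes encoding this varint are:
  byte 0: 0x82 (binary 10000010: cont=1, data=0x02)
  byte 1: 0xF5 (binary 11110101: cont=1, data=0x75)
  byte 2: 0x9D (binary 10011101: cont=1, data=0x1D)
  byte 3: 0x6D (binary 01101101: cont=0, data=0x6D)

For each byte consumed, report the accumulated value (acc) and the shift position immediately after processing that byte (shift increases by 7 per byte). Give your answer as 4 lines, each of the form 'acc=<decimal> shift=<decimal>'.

Answer: acc=2 shift=7
acc=14978 shift=14
acc=490114 shift=21
acc=229079682 shift=28

Derivation:
byte 0=0x82: payload=0x02=2, contrib = 2<<0 = 2; acc -> 2, shift -> 7
byte 1=0xF5: payload=0x75=117, contrib = 117<<7 = 14976; acc -> 14978, shift -> 14
byte 2=0x9D: payload=0x1D=29, contrib = 29<<14 = 475136; acc -> 490114, shift -> 21
byte 3=0x6D: payload=0x6D=109, contrib = 109<<21 = 228589568; acc -> 229079682, shift -> 28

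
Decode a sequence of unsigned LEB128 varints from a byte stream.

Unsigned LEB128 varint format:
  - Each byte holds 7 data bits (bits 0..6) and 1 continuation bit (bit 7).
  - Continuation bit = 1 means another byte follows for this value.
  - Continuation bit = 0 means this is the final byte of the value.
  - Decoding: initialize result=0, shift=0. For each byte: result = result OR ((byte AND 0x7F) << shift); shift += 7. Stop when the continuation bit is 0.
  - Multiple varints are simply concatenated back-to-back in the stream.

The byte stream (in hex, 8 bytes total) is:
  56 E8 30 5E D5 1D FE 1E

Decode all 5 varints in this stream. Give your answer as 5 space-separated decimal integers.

  byte[0]=0x56 cont=0 payload=0x56=86: acc |= 86<<0 -> acc=86 shift=7 [end]
Varint 1: bytes[0:1] = 56 -> value 86 (1 byte(s))
  byte[1]=0xE8 cont=1 payload=0x68=104: acc |= 104<<0 -> acc=104 shift=7
  byte[2]=0x30 cont=0 payload=0x30=48: acc |= 48<<7 -> acc=6248 shift=14 [end]
Varint 2: bytes[1:3] = E8 30 -> value 6248 (2 byte(s))
  byte[3]=0x5E cont=0 payload=0x5E=94: acc |= 94<<0 -> acc=94 shift=7 [end]
Varint 3: bytes[3:4] = 5E -> value 94 (1 byte(s))
  byte[4]=0xD5 cont=1 payload=0x55=85: acc |= 85<<0 -> acc=85 shift=7
  byte[5]=0x1D cont=0 payload=0x1D=29: acc |= 29<<7 -> acc=3797 shift=14 [end]
Varint 4: bytes[4:6] = D5 1D -> value 3797 (2 byte(s))
  byte[6]=0xFE cont=1 payload=0x7E=126: acc |= 126<<0 -> acc=126 shift=7
  byte[7]=0x1E cont=0 payload=0x1E=30: acc |= 30<<7 -> acc=3966 shift=14 [end]
Varint 5: bytes[6:8] = FE 1E -> value 3966 (2 byte(s))

Answer: 86 6248 94 3797 3966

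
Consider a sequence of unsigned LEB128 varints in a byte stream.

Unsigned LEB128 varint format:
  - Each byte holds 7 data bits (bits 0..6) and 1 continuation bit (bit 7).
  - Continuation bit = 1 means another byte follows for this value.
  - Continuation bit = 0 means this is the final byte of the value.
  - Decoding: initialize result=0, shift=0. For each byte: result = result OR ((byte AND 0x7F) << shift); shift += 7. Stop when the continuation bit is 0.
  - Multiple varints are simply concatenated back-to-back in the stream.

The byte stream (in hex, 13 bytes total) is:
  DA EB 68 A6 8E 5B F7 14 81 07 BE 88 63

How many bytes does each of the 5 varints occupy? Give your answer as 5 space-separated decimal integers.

Answer: 3 3 2 2 3

Derivation:
  byte[0]=0xDA cont=1 payload=0x5A=90: acc |= 90<<0 -> acc=90 shift=7
  byte[1]=0xEB cont=1 payload=0x6B=107: acc |= 107<<7 -> acc=13786 shift=14
  byte[2]=0x68 cont=0 payload=0x68=104: acc |= 104<<14 -> acc=1717722 shift=21 [end]
Varint 1: bytes[0:3] = DA EB 68 -> value 1717722 (3 byte(s))
  byte[3]=0xA6 cont=1 payload=0x26=38: acc |= 38<<0 -> acc=38 shift=7
  byte[4]=0x8E cont=1 payload=0x0E=14: acc |= 14<<7 -> acc=1830 shift=14
  byte[5]=0x5B cont=0 payload=0x5B=91: acc |= 91<<14 -> acc=1492774 shift=21 [end]
Varint 2: bytes[3:6] = A6 8E 5B -> value 1492774 (3 byte(s))
  byte[6]=0xF7 cont=1 payload=0x77=119: acc |= 119<<0 -> acc=119 shift=7
  byte[7]=0x14 cont=0 payload=0x14=20: acc |= 20<<7 -> acc=2679 shift=14 [end]
Varint 3: bytes[6:8] = F7 14 -> value 2679 (2 byte(s))
  byte[8]=0x81 cont=1 payload=0x01=1: acc |= 1<<0 -> acc=1 shift=7
  byte[9]=0x07 cont=0 payload=0x07=7: acc |= 7<<7 -> acc=897 shift=14 [end]
Varint 4: bytes[8:10] = 81 07 -> value 897 (2 byte(s))
  byte[10]=0xBE cont=1 payload=0x3E=62: acc |= 62<<0 -> acc=62 shift=7
  byte[11]=0x88 cont=1 payload=0x08=8: acc |= 8<<7 -> acc=1086 shift=14
  byte[12]=0x63 cont=0 payload=0x63=99: acc |= 99<<14 -> acc=1623102 shift=21 [end]
Varint 5: bytes[10:13] = BE 88 63 -> value 1623102 (3 byte(s))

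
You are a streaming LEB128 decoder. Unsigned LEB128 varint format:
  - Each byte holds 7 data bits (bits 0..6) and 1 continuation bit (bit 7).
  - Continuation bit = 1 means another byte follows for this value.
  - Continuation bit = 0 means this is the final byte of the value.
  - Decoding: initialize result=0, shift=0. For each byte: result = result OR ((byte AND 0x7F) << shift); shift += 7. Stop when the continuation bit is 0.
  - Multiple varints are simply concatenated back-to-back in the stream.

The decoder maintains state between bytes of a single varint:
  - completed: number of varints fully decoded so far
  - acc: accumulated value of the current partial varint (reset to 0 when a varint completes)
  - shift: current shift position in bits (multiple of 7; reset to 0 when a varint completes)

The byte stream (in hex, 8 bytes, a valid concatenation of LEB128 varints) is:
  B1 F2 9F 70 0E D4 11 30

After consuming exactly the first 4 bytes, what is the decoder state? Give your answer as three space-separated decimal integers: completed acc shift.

byte[0]=0xB1 cont=1 payload=0x31: acc |= 49<<0 -> completed=0 acc=49 shift=7
byte[1]=0xF2 cont=1 payload=0x72: acc |= 114<<7 -> completed=0 acc=14641 shift=14
byte[2]=0x9F cont=1 payload=0x1F: acc |= 31<<14 -> completed=0 acc=522545 shift=21
byte[3]=0x70 cont=0 payload=0x70: varint #1 complete (value=235403569); reset -> completed=1 acc=0 shift=0

Answer: 1 0 0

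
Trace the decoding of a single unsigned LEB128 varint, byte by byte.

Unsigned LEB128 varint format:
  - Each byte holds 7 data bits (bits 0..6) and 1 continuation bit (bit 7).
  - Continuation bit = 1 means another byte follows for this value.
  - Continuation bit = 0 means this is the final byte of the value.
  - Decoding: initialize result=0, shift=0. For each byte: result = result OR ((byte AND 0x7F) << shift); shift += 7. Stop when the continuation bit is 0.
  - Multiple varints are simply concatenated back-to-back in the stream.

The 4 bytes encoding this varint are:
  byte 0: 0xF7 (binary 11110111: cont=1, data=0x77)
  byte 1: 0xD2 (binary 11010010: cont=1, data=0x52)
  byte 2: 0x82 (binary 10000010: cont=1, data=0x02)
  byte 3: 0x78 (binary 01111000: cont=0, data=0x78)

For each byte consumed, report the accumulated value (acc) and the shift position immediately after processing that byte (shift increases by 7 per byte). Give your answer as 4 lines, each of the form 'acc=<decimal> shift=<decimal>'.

Answer: acc=119 shift=7
acc=10615 shift=14
acc=43383 shift=21
acc=251701623 shift=28

Derivation:
byte 0=0xF7: payload=0x77=119, contrib = 119<<0 = 119; acc -> 119, shift -> 7
byte 1=0xD2: payload=0x52=82, contrib = 82<<7 = 10496; acc -> 10615, shift -> 14
byte 2=0x82: payload=0x02=2, contrib = 2<<14 = 32768; acc -> 43383, shift -> 21
byte 3=0x78: payload=0x78=120, contrib = 120<<21 = 251658240; acc -> 251701623, shift -> 28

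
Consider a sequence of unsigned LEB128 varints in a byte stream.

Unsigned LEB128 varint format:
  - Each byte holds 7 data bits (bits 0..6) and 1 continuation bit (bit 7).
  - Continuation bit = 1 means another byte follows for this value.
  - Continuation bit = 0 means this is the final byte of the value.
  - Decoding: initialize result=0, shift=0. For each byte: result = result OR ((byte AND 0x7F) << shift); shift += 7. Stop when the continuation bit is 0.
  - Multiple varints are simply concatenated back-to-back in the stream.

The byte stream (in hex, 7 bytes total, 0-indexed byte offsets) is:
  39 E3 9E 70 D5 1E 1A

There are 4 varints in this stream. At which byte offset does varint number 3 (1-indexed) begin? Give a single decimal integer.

Answer: 4

Derivation:
  byte[0]=0x39 cont=0 payload=0x39=57: acc |= 57<<0 -> acc=57 shift=7 [end]
Varint 1: bytes[0:1] = 39 -> value 57 (1 byte(s))
  byte[1]=0xE3 cont=1 payload=0x63=99: acc |= 99<<0 -> acc=99 shift=7
  byte[2]=0x9E cont=1 payload=0x1E=30: acc |= 30<<7 -> acc=3939 shift=14
  byte[3]=0x70 cont=0 payload=0x70=112: acc |= 112<<14 -> acc=1838947 shift=21 [end]
Varint 2: bytes[1:4] = E3 9E 70 -> value 1838947 (3 byte(s))
  byte[4]=0xD5 cont=1 payload=0x55=85: acc |= 85<<0 -> acc=85 shift=7
  byte[5]=0x1E cont=0 payload=0x1E=30: acc |= 30<<7 -> acc=3925 shift=14 [end]
Varint 3: bytes[4:6] = D5 1E -> value 3925 (2 byte(s))
  byte[6]=0x1A cont=0 payload=0x1A=26: acc |= 26<<0 -> acc=26 shift=7 [end]
Varint 4: bytes[6:7] = 1A -> value 26 (1 byte(s))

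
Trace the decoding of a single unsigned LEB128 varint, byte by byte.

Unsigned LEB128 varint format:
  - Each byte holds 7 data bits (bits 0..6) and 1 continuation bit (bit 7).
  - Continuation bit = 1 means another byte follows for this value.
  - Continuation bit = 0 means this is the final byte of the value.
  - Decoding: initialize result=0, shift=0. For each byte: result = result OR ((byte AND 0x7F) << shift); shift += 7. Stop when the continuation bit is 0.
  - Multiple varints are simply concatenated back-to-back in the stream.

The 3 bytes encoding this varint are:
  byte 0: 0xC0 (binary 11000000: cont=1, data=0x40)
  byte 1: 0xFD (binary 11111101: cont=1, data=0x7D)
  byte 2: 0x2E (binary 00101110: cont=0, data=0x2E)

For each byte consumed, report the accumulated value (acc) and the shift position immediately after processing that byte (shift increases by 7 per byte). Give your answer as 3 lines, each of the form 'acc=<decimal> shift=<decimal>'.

Answer: acc=64 shift=7
acc=16064 shift=14
acc=769728 shift=21

Derivation:
byte 0=0xC0: payload=0x40=64, contrib = 64<<0 = 64; acc -> 64, shift -> 7
byte 1=0xFD: payload=0x7D=125, contrib = 125<<7 = 16000; acc -> 16064, shift -> 14
byte 2=0x2E: payload=0x2E=46, contrib = 46<<14 = 753664; acc -> 769728, shift -> 21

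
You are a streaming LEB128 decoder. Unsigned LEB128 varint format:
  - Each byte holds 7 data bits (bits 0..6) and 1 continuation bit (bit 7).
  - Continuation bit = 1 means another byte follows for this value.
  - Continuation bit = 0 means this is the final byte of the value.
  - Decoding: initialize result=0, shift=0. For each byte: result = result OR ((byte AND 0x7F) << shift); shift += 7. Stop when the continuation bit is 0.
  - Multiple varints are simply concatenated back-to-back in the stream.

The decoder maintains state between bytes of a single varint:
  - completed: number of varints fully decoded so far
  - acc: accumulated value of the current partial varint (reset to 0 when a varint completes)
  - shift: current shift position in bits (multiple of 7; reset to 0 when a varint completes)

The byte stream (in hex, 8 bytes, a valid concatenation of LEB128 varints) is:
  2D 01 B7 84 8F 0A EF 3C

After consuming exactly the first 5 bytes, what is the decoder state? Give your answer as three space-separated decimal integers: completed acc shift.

Answer: 2 246327 21

Derivation:
byte[0]=0x2D cont=0 payload=0x2D: varint #1 complete (value=45); reset -> completed=1 acc=0 shift=0
byte[1]=0x01 cont=0 payload=0x01: varint #2 complete (value=1); reset -> completed=2 acc=0 shift=0
byte[2]=0xB7 cont=1 payload=0x37: acc |= 55<<0 -> completed=2 acc=55 shift=7
byte[3]=0x84 cont=1 payload=0x04: acc |= 4<<7 -> completed=2 acc=567 shift=14
byte[4]=0x8F cont=1 payload=0x0F: acc |= 15<<14 -> completed=2 acc=246327 shift=21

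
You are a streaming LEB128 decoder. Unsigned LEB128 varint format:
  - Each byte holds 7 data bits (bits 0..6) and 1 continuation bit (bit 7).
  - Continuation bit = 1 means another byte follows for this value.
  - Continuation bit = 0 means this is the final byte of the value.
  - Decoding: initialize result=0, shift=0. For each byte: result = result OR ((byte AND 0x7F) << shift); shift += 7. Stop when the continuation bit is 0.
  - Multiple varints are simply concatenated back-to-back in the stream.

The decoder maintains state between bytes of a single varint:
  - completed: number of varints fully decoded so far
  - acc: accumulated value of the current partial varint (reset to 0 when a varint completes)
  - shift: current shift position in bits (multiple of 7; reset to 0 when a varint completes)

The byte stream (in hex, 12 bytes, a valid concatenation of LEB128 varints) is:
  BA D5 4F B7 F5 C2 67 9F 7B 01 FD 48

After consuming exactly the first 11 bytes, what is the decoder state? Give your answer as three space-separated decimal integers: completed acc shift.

byte[0]=0xBA cont=1 payload=0x3A: acc |= 58<<0 -> completed=0 acc=58 shift=7
byte[1]=0xD5 cont=1 payload=0x55: acc |= 85<<7 -> completed=0 acc=10938 shift=14
byte[2]=0x4F cont=0 payload=0x4F: varint #1 complete (value=1305274); reset -> completed=1 acc=0 shift=0
byte[3]=0xB7 cont=1 payload=0x37: acc |= 55<<0 -> completed=1 acc=55 shift=7
byte[4]=0xF5 cont=1 payload=0x75: acc |= 117<<7 -> completed=1 acc=15031 shift=14
byte[5]=0xC2 cont=1 payload=0x42: acc |= 66<<14 -> completed=1 acc=1096375 shift=21
byte[6]=0x67 cont=0 payload=0x67: varint #2 complete (value=217103031); reset -> completed=2 acc=0 shift=0
byte[7]=0x9F cont=1 payload=0x1F: acc |= 31<<0 -> completed=2 acc=31 shift=7
byte[8]=0x7B cont=0 payload=0x7B: varint #3 complete (value=15775); reset -> completed=3 acc=0 shift=0
byte[9]=0x01 cont=0 payload=0x01: varint #4 complete (value=1); reset -> completed=4 acc=0 shift=0
byte[10]=0xFD cont=1 payload=0x7D: acc |= 125<<0 -> completed=4 acc=125 shift=7

Answer: 4 125 7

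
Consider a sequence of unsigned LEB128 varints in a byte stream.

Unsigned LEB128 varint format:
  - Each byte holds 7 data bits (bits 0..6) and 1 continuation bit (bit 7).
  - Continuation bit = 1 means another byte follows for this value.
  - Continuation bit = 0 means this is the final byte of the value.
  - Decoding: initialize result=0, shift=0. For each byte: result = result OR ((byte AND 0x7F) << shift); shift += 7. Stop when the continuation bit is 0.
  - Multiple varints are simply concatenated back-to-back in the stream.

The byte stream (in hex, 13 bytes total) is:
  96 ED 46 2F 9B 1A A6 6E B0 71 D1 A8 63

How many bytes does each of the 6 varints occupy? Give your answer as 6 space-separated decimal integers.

  byte[0]=0x96 cont=1 payload=0x16=22: acc |= 22<<0 -> acc=22 shift=7
  byte[1]=0xED cont=1 payload=0x6D=109: acc |= 109<<7 -> acc=13974 shift=14
  byte[2]=0x46 cont=0 payload=0x46=70: acc |= 70<<14 -> acc=1160854 shift=21 [end]
Varint 1: bytes[0:3] = 96 ED 46 -> value 1160854 (3 byte(s))
  byte[3]=0x2F cont=0 payload=0x2F=47: acc |= 47<<0 -> acc=47 shift=7 [end]
Varint 2: bytes[3:4] = 2F -> value 47 (1 byte(s))
  byte[4]=0x9B cont=1 payload=0x1B=27: acc |= 27<<0 -> acc=27 shift=7
  byte[5]=0x1A cont=0 payload=0x1A=26: acc |= 26<<7 -> acc=3355 shift=14 [end]
Varint 3: bytes[4:6] = 9B 1A -> value 3355 (2 byte(s))
  byte[6]=0xA6 cont=1 payload=0x26=38: acc |= 38<<0 -> acc=38 shift=7
  byte[7]=0x6E cont=0 payload=0x6E=110: acc |= 110<<7 -> acc=14118 shift=14 [end]
Varint 4: bytes[6:8] = A6 6E -> value 14118 (2 byte(s))
  byte[8]=0xB0 cont=1 payload=0x30=48: acc |= 48<<0 -> acc=48 shift=7
  byte[9]=0x71 cont=0 payload=0x71=113: acc |= 113<<7 -> acc=14512 shift=14 [end]
Varint 5: bytes[8:10] = B0 71 -> value 14512 (2 byte(s))
  byte[10]=0xD1 cont=1 payload=0x51=81: acc |= 81<<0 -> acc=81 shift=7
  byte[11]=0xA8 cont=1 payload=0x28=40: acc |= 40<<7 -> acc=5201 shift=14
  byte[12]=0x63 cont=0 payload=0x63=99: acc |= 99<<14 -> acc=1627217 shift=21 [end]
Varint 6: bytes[10:13] = D1 A8 63 -> value 1627217 (3 byte(s))

Answer: 3 1 2 2 2 3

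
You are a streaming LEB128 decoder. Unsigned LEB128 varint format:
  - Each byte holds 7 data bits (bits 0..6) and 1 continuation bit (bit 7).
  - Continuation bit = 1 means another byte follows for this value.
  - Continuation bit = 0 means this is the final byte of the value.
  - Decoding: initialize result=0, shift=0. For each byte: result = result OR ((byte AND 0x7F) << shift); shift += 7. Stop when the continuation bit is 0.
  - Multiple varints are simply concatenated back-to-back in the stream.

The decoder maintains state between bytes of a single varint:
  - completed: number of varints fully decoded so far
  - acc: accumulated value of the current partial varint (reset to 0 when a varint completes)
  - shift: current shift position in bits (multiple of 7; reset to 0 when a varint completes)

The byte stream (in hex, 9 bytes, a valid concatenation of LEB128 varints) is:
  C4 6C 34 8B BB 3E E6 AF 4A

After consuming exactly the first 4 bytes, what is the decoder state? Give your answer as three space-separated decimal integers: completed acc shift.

Answer: 2 11 7

Derivation:
byte[0]=0xC4 cont=1 payload=0x44: acc |= 68<<0 -> completed=0 acc=68 shift=7
byte[1]=0x6C cont=0 payload=0x6C: varint #1 complete (value=13892); reset -> completed=1 acc=0 shift=0
byte[2]=0x34 cont=0 payload=0x34: varint #2 complete (value=52); reset -> completed=2 acc=0 shift=0
byte[3]=0x8B cont=1 payload=0x0B: acc |= 11<<0 -> completed=2 acc=11 shift=7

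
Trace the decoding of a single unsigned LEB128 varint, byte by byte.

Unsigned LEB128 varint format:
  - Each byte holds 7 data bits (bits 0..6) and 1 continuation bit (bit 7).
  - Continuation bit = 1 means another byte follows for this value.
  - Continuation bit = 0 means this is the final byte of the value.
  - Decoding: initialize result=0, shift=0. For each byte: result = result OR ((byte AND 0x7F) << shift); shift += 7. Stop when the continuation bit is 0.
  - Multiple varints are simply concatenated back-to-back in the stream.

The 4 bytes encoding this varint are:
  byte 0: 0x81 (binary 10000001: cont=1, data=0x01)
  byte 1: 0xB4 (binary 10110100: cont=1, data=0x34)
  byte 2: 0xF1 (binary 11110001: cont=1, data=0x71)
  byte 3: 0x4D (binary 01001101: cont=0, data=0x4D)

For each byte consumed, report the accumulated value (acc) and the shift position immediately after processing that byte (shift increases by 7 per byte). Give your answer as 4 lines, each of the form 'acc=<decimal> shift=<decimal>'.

Answer: acc=1 shift=7
acc=6657 shift=14
acc=1858049 shift=21
acc=163338753 shift=28

Derivation:
byte 0=0x81: payload=0x01=1, contrib = 1<<0 = 1; acc -> 1, shift -> 7
byte 1=0xB4: payload=0x34=52, contrib = 52<<7 = 6656; acc -> 6657, shift -> 14
byte 2=0xF1: payload=0x71=113, contrib = 113<<14 = 1851392; acc -> 1858049, shift -> 21
byte 3=0x4D: payload=0x4D=77, contrib = 77<<21 = 161480704; acc -> 163338753, shift -> 28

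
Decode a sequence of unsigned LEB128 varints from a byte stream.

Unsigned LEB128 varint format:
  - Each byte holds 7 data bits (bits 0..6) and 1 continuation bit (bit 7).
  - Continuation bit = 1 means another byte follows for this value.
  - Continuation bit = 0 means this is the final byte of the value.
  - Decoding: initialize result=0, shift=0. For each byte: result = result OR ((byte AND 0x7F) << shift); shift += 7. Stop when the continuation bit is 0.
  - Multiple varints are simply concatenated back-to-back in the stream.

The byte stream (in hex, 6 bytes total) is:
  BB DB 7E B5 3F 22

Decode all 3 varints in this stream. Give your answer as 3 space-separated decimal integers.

Answer: 2076091 8117 34

Derivation:
  byte[0]=0xBB cont=1 payload=0x3B=59: acc |= 59<<0 -> acc=59 shift=7
  byte[1]=0xDB cont=1 payload=0x5B=91: acc |= 91<<7 -> acc=11707 shift=14
  byte[2]=0x7E cont=0 payload=0x7E=126: acc |= 126<<14 -> acc=2076091 shift=21 [end]
Varint 1: bytes[0:3] = BB DB 7E -> value 2076091 (3 byte(s))
  byte[3]=0xB5 cont=1 payload=0x35=53: acc |= 53<<0 -> acc=53 shift=7
  byte[4]=0x3F cont=0 payload=0x3F=63: acc |= 63<<7 -> acc=8117 shift=14 [end]
Varint 2: bytes[3:5] = B5 3F -> value 8117 (2 byte(s))
  byte[5]=0x22 cont=0 payload=0x22=34: acc |= 34<<0 -> acc=34 shift=7 [end]
Varint 3: bytes[5:6] = 22 -> value 34 (1 byte(s))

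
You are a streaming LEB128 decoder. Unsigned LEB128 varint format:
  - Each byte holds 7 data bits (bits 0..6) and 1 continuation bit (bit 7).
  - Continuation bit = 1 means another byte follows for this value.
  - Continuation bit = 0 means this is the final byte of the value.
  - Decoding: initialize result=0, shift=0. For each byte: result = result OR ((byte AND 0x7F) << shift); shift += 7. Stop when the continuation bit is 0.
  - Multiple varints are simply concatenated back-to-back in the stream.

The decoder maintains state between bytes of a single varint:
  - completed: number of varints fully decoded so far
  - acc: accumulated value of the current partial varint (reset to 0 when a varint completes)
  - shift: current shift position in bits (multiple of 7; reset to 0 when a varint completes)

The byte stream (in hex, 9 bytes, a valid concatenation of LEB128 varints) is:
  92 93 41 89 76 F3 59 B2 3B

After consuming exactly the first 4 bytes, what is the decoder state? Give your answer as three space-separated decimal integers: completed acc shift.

Answer: 1 9 7

Derivation:
byte[0]=0x92 cont=1 payload=0x12: acc |= 18<<0 -> completed=0 acc=18 shift=7
byte[1]=0x93 cont=1 payload=0x13: acc |= 19<<7 -> completed=0 acc=2450 shift=14
byte[2]=0x41 cont=0 payload=0x41: varint #1 complete (value=1067410); reset -> completed=1 acc=0 shift=0
byte[3]=0x89 cont=1 payload=0x09: acc |= 9<<0 -> completed=1 acc=9 shift=7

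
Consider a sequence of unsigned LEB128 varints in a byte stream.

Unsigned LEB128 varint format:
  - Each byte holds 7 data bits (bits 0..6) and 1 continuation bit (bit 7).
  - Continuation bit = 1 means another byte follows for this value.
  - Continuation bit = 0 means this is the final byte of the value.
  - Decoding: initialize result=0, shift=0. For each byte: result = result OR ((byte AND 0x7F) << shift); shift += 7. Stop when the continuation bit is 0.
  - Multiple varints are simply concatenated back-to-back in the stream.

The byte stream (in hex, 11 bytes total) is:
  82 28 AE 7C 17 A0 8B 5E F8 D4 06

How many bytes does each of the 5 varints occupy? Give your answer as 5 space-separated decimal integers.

  byte[0]=0x82 cont=1 payload=0x02=2: acc |= 2<<0 -> acc=2 shift=7
  byte[1]=0x28 cont=0 payload=0x28=40: acc |= 40<<7 -> acc=5122 shift=14 [end]
Varint 1: bytes[0:2] = 82 28 -> value 5122 (2 byte(s))
  byte[2]=0xAE cont=1 payload=0x2E=46: acc |= 46<<0 -> acc=46 shift=7
  byte[3]=0x7C cont=0 payload=0x7C=124: acc |= 124<<7 -> acc=15918 shift=14 [end]
Varint 2: bytes[2:4] = AE 7C -> value 15918 (2 byte(s))
  byte[4]=0x17 cont=0 payload=0x17=23: acc |= 23<<0 -> acc=23 shift=7 [end]
Varint 3: bytes[4:5] = 17 -> value 23 (1 byte(s))
  byte[5]=0xA0 cont=1 payload=0x20=32: acc |= 32<<0 -> acc=32 shift=7
  byte[6]=0x8B cont=1 payload=0x0B=11: acc |= 11<<7 -> acc=1440 shift=14
  byte[7]=0x5E cont=0 payload=0x5E=94: acc |= 94<<14 -> acc=1541536 shift=21 [end]
Varint 4: bytes[5:8] = A0 8B 5E -> value 1541536 (3 byte(s))
  byte[8]=0xF8 cont=1 payload=0x78=120: acc |= 120<<0 -> acc=120 shift=7
  byte[9]=0xD4 cont=1 payload=0x54=84: acc |= 84<<7 -> acc=10872 shift=14
  byte[10]=0x06 cont=0 payload=0x06=6: acc |= 6<<14 -> acc=109176 shift=21 [end]
Varint 5: bytes[8:11] = F8 D4 06 -> value 109176 (3 byte(s))

Answer: 2 2 1 3 3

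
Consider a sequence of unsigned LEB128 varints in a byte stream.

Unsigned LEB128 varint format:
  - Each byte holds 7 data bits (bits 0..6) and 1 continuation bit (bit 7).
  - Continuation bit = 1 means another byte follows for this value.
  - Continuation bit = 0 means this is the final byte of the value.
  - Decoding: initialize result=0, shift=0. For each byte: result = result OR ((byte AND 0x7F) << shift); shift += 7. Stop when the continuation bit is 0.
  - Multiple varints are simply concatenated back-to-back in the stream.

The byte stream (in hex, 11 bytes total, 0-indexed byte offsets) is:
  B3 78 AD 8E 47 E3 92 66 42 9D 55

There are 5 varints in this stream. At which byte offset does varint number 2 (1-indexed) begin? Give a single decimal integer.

  byte[0]=0xB3 cont=1 payload=0x33=51: acc |= 51<<0 -> acc=51 shift=7
  byte[1]=0x78 cont=0 payload=0x78=120: acc |= 120<<7 -> acc=15411 shift=14 [end]
Varint 1: bytes[0:2] = B3 78 -> value 15411 (2 byte(s))
  byte[2]=0xAD cont=1 payload=0x2D=45: acc |= 45<<0 -> acc=45 shift=7
  byte[3]=0x8E cont=1 payload=0x0E=14: acc |= 14<<7 -> acc=1837 shift=14
  byte[4]=0x47 cont=0 payload=0x47=71: acc |= 71<<14 -> acc=1165101 shift=21 [end]
Varint 2: bytes[2:5] = AD 8E 47 -> value 1165101 (3 byte(s))
  byte[5]=0xE3 cont=1 payload=0x63=99: acc |= 99<<0 -> acc=99 shift=7
  byte[6]=0x92 cont=1 payload=0x12=18: acc |= 18<<7 -> acc=2403 shift=14
  byte[7]=0x66 cont=0 payload=0x66=102: acc |= 102<<14 -> acc=1673571 shift=21 [end]
Varint 3: bytes[5:8] = E3 92 66 -> value 1673571 (3 byte(s))
  byte[8]=0x42 cont=0 payload=0x42=66: acc |= 66<<0 -> acc=66 shift=7 [end]
Varint 4: bytes[8:9] = 42 -> value 66 (1 byte(s))
  byte[9]=0x9D cont=1 payload=0x1D=29: acc |= 29<<0 -> acc=29 shift=7
  byte[10]=0x55 cont=0 payload=0x55=85: acc |= 85<<7 -> acc=10909 shift=14 [end]
Varint 5: bytes[9:11] = 9D 55 -> value 10909 (2 byte(s))

Answer: 2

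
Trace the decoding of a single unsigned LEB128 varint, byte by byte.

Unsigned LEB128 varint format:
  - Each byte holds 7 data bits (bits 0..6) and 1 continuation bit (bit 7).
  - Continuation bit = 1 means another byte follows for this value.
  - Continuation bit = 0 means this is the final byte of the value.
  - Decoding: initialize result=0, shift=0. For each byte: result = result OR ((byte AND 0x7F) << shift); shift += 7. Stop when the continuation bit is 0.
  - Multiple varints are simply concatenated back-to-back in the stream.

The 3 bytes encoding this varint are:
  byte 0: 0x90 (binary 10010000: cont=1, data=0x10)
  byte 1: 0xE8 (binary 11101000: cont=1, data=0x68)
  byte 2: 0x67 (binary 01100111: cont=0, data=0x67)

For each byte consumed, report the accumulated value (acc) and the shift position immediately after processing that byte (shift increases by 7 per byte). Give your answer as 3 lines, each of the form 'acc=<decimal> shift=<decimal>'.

byte 0=0x90: payload=0x10=16, contrib = 16<<0 = 16; acc -> 16, shift -> 7
byte 1=0xE8: payload=0x68=104, contrib = 104<<7 = 13312; acc -> 13328, shift -> 14
byte 2=0x67: payload=0x67=103, contrib = 103<<14 = 1687552; acc -> 1700880, shift -> 21

Answer: acc=16 shift=7
acc=13328 shift=14
acc=1700880 shift=21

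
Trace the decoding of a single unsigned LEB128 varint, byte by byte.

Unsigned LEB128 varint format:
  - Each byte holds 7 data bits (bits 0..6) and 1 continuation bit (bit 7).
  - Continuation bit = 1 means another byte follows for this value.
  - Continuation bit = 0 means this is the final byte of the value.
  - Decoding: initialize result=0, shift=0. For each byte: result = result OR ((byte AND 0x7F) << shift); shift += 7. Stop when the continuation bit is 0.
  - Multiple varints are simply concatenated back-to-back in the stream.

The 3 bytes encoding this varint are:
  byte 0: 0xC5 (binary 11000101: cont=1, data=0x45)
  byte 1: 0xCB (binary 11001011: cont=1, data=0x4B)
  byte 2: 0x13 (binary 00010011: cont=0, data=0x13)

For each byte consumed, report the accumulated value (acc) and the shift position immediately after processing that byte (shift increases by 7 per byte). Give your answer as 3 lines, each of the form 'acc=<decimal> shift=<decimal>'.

Answer: acc=69 shift=7
acc=9669 shift=14
acc=320965 shift=21

Derivation:
byte 0=0xC5: payload=0x45=69, contrib = 69<<0 = 69; acc -> 69, shift -> 7
byte 1=0xCB: payload=0x4B=75, contrib = 75<<7 = 9600; acc -> 9669, shift -> 14
byte 2=0x13: payload=0x13=19, contrib = 19<<14 = 311296; acc -> 320965, shift -> 21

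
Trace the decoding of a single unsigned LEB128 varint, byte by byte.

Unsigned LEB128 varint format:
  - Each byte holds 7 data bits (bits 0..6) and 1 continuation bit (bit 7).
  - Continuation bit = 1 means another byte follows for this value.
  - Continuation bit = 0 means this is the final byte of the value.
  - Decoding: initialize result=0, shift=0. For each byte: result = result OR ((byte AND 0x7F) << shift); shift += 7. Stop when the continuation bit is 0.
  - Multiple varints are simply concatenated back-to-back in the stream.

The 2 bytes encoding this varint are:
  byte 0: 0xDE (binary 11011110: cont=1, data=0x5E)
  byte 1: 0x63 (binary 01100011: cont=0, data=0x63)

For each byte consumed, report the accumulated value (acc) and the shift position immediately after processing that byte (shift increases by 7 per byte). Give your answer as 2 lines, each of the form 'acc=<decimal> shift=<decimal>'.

byte 0=0xDE: payload=0x5E=94, contrib = 94<<0 = 94; acc -> 94, shift -> 7
byte 1=0x63: payload=0x63=99, contrib = 99<<7 = 12672; acc -> 12766, shift -> 14

Answer: acc=94 shift=7
acc=12766 shift=14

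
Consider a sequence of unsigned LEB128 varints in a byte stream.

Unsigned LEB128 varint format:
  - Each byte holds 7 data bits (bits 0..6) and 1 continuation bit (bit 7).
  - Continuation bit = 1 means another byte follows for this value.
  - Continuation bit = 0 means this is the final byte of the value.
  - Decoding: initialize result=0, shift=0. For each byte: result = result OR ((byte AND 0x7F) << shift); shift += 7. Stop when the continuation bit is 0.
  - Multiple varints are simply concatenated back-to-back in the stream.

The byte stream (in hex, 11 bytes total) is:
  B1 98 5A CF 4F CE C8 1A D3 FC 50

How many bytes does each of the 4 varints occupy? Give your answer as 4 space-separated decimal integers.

Answer: 3 2 3 3

Derivation:
  byte[0]=0xB1 cont=1 payload=0x31=49: acc |= 49<<0 -> acc=49 shift=7
  byte[1]=0x98 cont=1 payload=0x18=24: acc |= 24<<7 -> acc=3121 shift=14
  byte[2]=0x5A cont=0 payload=0x5A=90: acc |= 90<<14 -> acc=1477681 shift=21 [end]
Varint 1: bytes[0:3] = B1 98 5A -> value 1477681 (3 byte(s))
  byte[3]=0xCF cont=1 payload=0x4F=79: acc |= 79<<0 -> acc=79 shift=7
  byte[4]=0x4F cont=0 payload=0x4F=79: acc |= 79<<7 -> acc=10191 shift=14 [end]
Varint 2: bytes[3:5] = CF 4F -> value 10191 (2 byte(s))
  byte[5]=0xCE cont=1 payload=0x4E=78: acc |= 78<<0 -> acc=78 shift=7
  byte[6]=0xC8 cont=1 payload=0x48=72: acc |= 72<<7 -> acc=9294 shift=14
  byte[7]=0x1A cont=0 payload=0x1A=26: acc |= 26<<14 -> acc=435278 shift=21 [end]
Varint 3: bytes[5:8] = CE C8 1A -> value 435278 (3 byte(s))
  byte[8]=0xD3 cont=1 payload=0x53=83: acc |= 83<<0 -> acc=83 shift=7
  byte[9]=0xFC cont=1 payload=0x7C=124: acc |= 124<<7 -> acc=15955 shift=14
  byte[10]=0x50 cont=0 payload=0x50=80: acc |= 80<<14 -> acc=1326675 shift=21 [end]
Varint 4: bytes[8:11] = D3 FC 50 -> value 1326675 (3 byte(s))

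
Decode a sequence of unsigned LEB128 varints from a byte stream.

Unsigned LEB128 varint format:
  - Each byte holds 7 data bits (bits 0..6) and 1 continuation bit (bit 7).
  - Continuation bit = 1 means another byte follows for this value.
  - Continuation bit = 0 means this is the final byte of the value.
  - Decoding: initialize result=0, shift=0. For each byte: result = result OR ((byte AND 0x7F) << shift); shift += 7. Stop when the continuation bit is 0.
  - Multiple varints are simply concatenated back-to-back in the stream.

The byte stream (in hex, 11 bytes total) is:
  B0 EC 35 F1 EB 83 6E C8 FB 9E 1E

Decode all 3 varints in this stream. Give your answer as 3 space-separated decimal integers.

Answer: 882224 230749681 63421896

Derivation:
  byte[0]=0xB0 cont=1 payload=0x30=48: acc |= 48<<0 -> acc=48 shift=7
  byte[1]=0xEC cont=1 payload=0x6C=108: acc |= 108<<7 -> acc=13872 shift=14
  byte[2]=0x35 cont=0 payload=0x35=53: acc |= 53<<14 -> acc=882224 shift=21 [end]
Varint 1: bytes[0:3] = B0 EC 35 -> value 882224 (3 byte(s))
  byte[3]=0xF1 cont=1 payload=0x71=113: acc |= 113<<0 -> acc=113 shift=7
  byte[4]=0xEB cont=1 payload=0x6B=107: acc |= 107<<7 -> acc=13809 shift=14
  byte[5]=0x83 cont=1 payload=0x03=3: acc |= 3<<14 -> acc=62961 shift=21
  byte[6]=0x6E cont=0 payload=0x6E=110: acc |= 110<<21 -> acc=230749681 shift=28 [end]
Varint 2: bytes[3:7] = F1 EB 83 6E -> value 230749681 (4 byte(s))
  byte[7]=0xC8 cont=1 payload=0x48=72: acc |= 72<<0 -> acc=72 shift=7
  byte[8]=0xFB cont=1 payload=0x7B=123: acc |= 123<<7 -> acc=15816 shift=14
  byte[9]=0x9E cont=1 payload=0x1E=30: acc |= 30<<14 -> acc=507336 shift=21
  byte[10]=0x1E cont=0 payload=0x1E=30: acc |= 30<<21 -> acc=63421896 shift=28 [end]
Varint 3: bytes[7:11] = C8 FB 9E 1E -> value 63421896 (4 byte(s))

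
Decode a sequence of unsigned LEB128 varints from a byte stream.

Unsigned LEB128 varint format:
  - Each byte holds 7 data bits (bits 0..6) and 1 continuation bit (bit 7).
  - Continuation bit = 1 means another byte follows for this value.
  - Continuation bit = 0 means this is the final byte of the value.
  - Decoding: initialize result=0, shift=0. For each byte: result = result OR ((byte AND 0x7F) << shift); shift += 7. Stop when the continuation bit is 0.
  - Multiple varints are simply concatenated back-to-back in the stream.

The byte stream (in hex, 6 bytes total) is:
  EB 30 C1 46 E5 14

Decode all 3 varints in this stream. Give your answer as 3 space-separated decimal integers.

  byte[0]=0xEB cont=1 payload=0x6B=107: acc |= 107<<0 -> acc=107 shift=7
  byte[1]=0x30 cont=0 payload=0x30=48: acc |= 48<<7 -> acc=6251 shift=14 [end]
Varint 1: bytes[0:2] = EB 30 -> value 6251 (2 byte(s))
  byte[2]=0xC1 cont=1 payload=0x41=65: acc |= 65<<0 -> acc=65 shift=7
  byte[3]=0x46 cont=0 payload=0x46=70: acc |= 70<<7 -> acc=9025 shift=14 [end]
Varint 2: bytes[2:4] = C1 46 -> value 9025 (2 byte(s))
  byte[4]=0xE5 cont=1 payload=0x65=101: acc |= 101<<0 -> acc=101 shift=7
  byte[5]=0x14 cont=0 payload=0x14=20: acc |= 20<<7 -> acc=2661 shift=14 [end]
Varint 3: bytes[4:6] = E5 14 -> value 2661 (2 byte(s))

Answer: 6251 9025 2661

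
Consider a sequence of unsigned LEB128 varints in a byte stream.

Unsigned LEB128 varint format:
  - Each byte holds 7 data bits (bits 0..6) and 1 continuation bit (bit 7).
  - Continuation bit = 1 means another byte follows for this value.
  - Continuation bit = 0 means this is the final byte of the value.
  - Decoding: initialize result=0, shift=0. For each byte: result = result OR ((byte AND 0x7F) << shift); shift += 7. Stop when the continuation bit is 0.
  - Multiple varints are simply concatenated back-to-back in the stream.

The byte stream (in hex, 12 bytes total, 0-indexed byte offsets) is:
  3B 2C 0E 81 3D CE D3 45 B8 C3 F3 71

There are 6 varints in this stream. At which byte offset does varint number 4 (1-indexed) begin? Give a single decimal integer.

  byte[0]=0x3B cont=0 payload=0x3B=59: acc |= 59<<0 -> acc=59 shift=7 [end]
Varint 1: bytes[0:1] = 3B -> value 59 (1 byte(s))
  byte[1]=0x2C cont=0 payload=0x2C=44: acc |= 44<<0 -> acc=44 shift=7 [end]
Varint 2: bytes[1:2] = 2C -> value 44 (1 byte(s))
  byte[2]=0x0E cont=0 payload=0x0E=14: acc |= 14<<0 -> acc=14 shift=7 [end]
Varint 3: bytes[2:3] = 0E -> value 14 (1 byte(s))
  byte[3]=0x81 cont=1 payload=0x01=1: acc |= 1<<0 -> acc=1 shift=7
  byte[4]=0x3D cont=0 payload=0x3D=61: acc |= 61<<7 -> acc=7809 shift=14 [end]
Varint 4: bytes[3:5] = 81 3D -> value 7809 (2 byte(s))
  byte[5]=0xCE cont=1 payload=0x4E=78: acc |= 78<<0 -> acc=78 shift=7
  byte[6]=0xD3 cont=1 payload=0x53=83: acc |= 83<<7 -> acc=10702 shift=14
  byte[7]=0x45 cont=0 payload=0x45=69: acc |= 69<<14 -> acc=1141198 shift=21 [end]
Varint 5: bytes[5:8] = CE D3 45 -> value 1141198 (3 byte(s))
  byte[8]=0xB8 cont=1 payload=0x38=56: acc |= 56<<0 -> acc=56 shift=7
  byte[9]=0xC3 cont=1 payload=0x43=67: acc |= 67<<7 -> acc=8632 shift=14
  byte[10]=0xF3 cont=1 payload=0x73=115: acc |= 115<<14 -> acc=1892792 shift=21
  byte[11]=0x71 cont=0 payload=0x71=113: acc |= 113<<21 -> acc=238870968 shift=28 [end]
Varint 6: bytes[8:12] = B8 C3 F3 71 -> value 238870968 (4 byte(s))

Answer: 3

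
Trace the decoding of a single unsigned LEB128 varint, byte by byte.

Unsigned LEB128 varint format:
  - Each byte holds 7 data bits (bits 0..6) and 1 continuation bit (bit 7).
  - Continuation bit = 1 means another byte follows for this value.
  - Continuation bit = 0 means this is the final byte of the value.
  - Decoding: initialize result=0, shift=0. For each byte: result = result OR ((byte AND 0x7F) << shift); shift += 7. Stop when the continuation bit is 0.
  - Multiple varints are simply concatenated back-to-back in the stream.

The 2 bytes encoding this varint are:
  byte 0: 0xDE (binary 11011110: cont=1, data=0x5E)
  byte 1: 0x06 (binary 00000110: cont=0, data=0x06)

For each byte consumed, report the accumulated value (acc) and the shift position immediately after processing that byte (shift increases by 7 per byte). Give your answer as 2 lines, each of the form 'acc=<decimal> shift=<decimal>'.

Answer: acc=94 shift=7
acc=862 shift=14

Derivation:
byte 0=0xDE: payload=0x5E=94, contrib = 94<<0 = 94; acc -> 94, shift -> 7
byte 1=0x06: payload=0x06=6, contrib = 6<<7 = 768; acc -> 862, shift -> 14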